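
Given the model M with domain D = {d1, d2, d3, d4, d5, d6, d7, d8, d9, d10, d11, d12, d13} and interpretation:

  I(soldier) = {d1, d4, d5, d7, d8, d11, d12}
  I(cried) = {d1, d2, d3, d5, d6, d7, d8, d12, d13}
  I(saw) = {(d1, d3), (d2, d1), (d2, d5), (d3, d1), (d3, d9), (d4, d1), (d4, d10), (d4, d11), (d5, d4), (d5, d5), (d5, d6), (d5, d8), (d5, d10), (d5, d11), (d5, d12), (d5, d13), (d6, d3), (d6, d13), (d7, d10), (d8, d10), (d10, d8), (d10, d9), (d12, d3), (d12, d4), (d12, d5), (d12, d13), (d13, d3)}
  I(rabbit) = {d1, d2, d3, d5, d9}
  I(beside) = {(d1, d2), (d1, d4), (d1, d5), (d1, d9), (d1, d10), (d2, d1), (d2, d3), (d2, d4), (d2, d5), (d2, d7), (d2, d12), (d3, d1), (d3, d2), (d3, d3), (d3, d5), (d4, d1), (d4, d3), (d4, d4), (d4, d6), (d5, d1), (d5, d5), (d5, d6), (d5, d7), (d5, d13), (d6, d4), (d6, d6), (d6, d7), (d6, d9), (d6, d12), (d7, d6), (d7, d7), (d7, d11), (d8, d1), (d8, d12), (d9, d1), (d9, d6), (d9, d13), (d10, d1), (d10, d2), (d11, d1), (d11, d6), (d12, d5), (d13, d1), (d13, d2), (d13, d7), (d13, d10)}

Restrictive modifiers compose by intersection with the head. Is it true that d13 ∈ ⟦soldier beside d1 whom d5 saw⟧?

⟦beside d1⟧ = {x : ⟨x, d1⟩ ∈ ⟦beside⟧} = {d2, d3, d4, d5, d8, d9, d10, d11, d13}
⟦whom d5 saw⟧ = {x : ⟨d5, x⟩ ∈ ⟦saw⟧} = {d4, d5, d6, d8, d10, d11, d12, d13}
⟦soldier⟧ = {d1, d4, d5, d7, d8, d11, d12}
… ∩ ⟦beside d1⟧ = {d1, d4, d5, d7, d8, d11, d12} ∩ {d2, d3, d4, d5, d8, d9, d10, d11, d13} = {d4, d5, d8, d11}
… ∩ ⟦whom d5 saw⟧ = {d4, d5, d8, d11} ∩ {d4, d5, d6, d8, d10, d11, d12, d13} = {d4, d5, d8, d11}
⟦soldier beside d1 whom d5 saw⟧ = {d4, d5, d8, d11}; d13 ∉ this set.

no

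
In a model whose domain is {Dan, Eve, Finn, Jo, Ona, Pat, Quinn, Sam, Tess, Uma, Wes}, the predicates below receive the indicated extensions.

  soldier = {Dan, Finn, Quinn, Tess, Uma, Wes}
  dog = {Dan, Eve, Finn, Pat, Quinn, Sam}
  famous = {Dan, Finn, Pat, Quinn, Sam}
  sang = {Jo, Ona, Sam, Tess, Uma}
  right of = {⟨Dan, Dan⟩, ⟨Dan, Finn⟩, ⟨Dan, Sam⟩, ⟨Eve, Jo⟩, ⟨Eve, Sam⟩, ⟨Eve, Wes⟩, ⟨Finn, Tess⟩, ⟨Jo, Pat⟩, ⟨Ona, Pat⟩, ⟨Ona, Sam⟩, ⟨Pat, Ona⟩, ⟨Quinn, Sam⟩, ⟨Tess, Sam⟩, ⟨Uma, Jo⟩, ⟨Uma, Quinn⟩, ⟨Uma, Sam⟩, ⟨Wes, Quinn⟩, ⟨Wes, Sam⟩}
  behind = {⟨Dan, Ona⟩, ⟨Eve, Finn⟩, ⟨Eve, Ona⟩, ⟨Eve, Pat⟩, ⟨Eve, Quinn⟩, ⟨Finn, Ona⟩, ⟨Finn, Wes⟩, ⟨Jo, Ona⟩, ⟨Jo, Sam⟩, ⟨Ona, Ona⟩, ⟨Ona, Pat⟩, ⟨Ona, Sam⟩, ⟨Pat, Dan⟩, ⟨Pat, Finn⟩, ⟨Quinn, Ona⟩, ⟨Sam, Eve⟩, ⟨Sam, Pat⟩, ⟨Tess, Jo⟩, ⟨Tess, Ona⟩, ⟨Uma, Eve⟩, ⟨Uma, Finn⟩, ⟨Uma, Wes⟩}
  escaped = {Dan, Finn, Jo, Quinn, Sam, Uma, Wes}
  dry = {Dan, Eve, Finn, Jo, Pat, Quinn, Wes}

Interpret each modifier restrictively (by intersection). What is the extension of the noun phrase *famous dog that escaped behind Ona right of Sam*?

⟦that escaped⟧ = ⟦escaped⟧ = {Dan, Finn, Jo, Quinn, Sam, Uma, Wes}
⟦behind Ona⟧ = {x : ⟨x, Ona⟩ ∈ ⟦behind⟧} = {Dan, Eve, Finn, Jo, Ona, Quinn, Tess}
⟦right of Sam⟧ = {x : ⟨x, Sam⟩ ∈ ⟦right of⟧} = {Dan, Eve, Ona, Quinn, Tess, Uma, Wes}
⟦dog⟧ = {Dan, Eve, Finn, Pat, Quinn, Sam}
… ∩ ⟦that escaped⟧ = {Dan, Eve, Finn, Pat, Quinn, Sam} ∩ {Dan, Finn, Jo, Quinn, Sam, Uma, Wes} = {Dan, Finn, Quinn, Sam}
… ∩ ⟦behind Ona⟧ = {Dan, Finn, Quinn, Sam} ∩ {Dan, Eve, Finn, Jo, Ona, Quinn, Tess} = {Dan, Finn, Quinn}
… ∩ ⟦right of Sam⟧ = {Dan, Finn, Quinn} ∩ {Dan, Eve, Ona, Quinn, Tess, Uma, Wes} = {Dan, Quinn}
… ∩ ⟦famous⟧ = {Dan, Quinn} ∩ {Dan, Finn, Pat, Quinn, Sam} = {Dan, Quinn}
So ⟦famous dog that escaped behind Ona right of Sam⟧ = {Dan, Quinn}.

{Dan, Quinn}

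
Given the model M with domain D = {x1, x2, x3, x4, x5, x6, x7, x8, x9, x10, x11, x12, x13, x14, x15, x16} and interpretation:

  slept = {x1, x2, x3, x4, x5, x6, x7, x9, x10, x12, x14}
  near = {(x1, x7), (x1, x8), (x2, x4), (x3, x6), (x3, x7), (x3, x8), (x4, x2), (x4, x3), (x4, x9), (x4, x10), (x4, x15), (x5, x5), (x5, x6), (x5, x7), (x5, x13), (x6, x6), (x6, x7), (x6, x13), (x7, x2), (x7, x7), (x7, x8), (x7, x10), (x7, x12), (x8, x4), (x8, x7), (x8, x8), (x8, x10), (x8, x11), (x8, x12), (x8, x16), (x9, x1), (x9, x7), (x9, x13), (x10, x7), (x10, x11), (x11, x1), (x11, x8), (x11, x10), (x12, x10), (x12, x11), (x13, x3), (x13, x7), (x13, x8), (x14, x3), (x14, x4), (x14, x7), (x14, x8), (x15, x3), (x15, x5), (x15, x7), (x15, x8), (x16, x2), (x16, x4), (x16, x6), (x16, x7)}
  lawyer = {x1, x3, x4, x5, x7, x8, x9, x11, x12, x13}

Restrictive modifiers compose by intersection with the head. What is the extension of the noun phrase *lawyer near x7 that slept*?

{x1, x3, x5, x7, x9}

⟦near x7⟧ = {x : ⟨x, x7⟩ ∈ ⟦near⟧} = {x1, x3, x5, x6, x7, x8, x9, x10, x13, x14, x15, x16}
⟦that slept⟧ = ⟦slept⟧ = {x1, x2, x3, x4, x5, x6, x7, x9, x10, x12, x14}
⟦lawyer⟧ = {x1, x3, x4, x5, x7, x8, x9, x11, x12, x13}
… ∩ ⟦near x7⟧ = {x1, x3, x4, x5, x7, x8, x9, x11, x12, x13} ∩ {x1, x3, x5, x6, x7, x8, x9, x10, x13, x14, x15, x16} = {x1, x3, x5, x7, x8, x9, x13}
… ∩ ⟦that slept⟧ = {x1, x3, x5, x7, x8, x9, x13} ∩ {x1, x2, x3, x4, x5, x6, x7, x9, x10, x12, x14} = {x1, x3, x5, x7, x9}
So ⟦lawyer near x7 that slept⟧ = {x1, x3, x5, x7, x9}.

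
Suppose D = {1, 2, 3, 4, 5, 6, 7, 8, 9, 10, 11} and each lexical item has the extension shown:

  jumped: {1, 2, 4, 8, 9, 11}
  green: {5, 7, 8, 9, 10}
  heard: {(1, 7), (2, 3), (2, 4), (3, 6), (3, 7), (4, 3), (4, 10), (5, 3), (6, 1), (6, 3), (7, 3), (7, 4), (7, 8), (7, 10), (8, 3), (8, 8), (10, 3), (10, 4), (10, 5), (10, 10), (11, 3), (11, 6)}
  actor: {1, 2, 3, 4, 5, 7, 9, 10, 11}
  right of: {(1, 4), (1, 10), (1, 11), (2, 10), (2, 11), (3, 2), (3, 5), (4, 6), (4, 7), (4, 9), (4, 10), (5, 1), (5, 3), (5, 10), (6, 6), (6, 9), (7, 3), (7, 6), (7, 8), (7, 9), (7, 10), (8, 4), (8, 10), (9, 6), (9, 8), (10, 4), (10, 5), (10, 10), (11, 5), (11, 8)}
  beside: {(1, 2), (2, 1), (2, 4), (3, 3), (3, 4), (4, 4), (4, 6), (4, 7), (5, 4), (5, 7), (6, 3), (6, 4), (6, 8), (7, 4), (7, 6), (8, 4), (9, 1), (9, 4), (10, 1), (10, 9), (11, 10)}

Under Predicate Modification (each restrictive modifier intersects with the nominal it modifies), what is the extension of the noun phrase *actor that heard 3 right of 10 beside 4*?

⟦that heard 3⟧ = {x : ⟨x, 3⟩ ∈ ⟦heard⟧} = {2, 4, 5, 6, 7, 8, 10, 11}
⟦right of 10⟧ = {x : ⟨x, 10⟩ ∈ ⟦right of⟧} = {1, 2, 4, 5, 7, 8, 10}
⟦beside 4⟧ = {x : ⟨x, 4⟩ ∈ ⟦beside⟧} = {2, 3, 4, 5, 6, 7, 8, 9}
⟦actor⟧ = {1, 2, 3, 4, 5, 7, 9, 10, 11}
… ∩ ⟦that heard 3⟧ = {1, 2, 3, 4, 5, 7, 9, 10, 11} ∩ {2, 4, 5, 6, 7, 8, 10, 11} = {2, 4, 5, 7, 10, 11}
… ∩ ⟦right of 10⟧ = {2, 4, 5, 7, 10, 11} ∩ {1, 2, 4, 5, 7, 8, 10} = {2, 4, 5, 7, 10}
… ∩ ⟦beside 4⟧ = {2, 4, 5, 7, 10} ∩ {2, 3, 4, 5, 6, 7, 8, 9} = {2, 4, 5, 7}
So ⟦actor that heard 3 right of 10 beside 4⟧ = {2, 4, 5, 7}.

{2, 4, 5, 7}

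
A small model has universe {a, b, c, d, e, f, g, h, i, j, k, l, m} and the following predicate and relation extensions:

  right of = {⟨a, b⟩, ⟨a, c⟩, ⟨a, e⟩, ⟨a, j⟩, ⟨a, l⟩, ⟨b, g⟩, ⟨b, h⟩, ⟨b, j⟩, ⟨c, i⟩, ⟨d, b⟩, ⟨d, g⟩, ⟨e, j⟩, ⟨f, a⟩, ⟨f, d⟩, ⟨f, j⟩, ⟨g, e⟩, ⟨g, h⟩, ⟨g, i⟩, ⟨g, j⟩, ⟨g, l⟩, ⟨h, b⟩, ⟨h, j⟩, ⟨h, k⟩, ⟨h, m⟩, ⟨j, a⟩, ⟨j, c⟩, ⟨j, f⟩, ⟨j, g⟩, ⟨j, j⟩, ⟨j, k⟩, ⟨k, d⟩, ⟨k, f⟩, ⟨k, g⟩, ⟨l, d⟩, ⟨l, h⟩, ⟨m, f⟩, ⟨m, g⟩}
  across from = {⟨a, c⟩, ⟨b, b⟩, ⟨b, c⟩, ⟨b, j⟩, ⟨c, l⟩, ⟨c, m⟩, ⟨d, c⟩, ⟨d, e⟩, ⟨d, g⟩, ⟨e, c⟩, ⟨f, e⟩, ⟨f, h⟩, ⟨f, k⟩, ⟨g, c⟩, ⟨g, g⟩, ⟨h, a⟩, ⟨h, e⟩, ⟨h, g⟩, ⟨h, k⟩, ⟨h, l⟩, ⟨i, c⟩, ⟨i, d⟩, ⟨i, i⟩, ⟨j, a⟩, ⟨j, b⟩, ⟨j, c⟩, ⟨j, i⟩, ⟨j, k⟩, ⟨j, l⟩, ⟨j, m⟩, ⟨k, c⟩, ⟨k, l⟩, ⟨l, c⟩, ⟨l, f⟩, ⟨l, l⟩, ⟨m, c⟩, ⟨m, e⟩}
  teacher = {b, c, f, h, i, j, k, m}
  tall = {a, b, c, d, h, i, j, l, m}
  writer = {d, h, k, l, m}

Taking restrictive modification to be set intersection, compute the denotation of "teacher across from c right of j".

⟦across from c⟧ = {x : ⟨x, c⟩ ∈ ⟦across from⟧} = {a, b, d, e, g, i, j, k, l, m}
⟦right of j⟧ = {x : ⟨x, j⟩ ∈ ⟦right of⟧} = {a, b, e, f, g, h, j}
⟦teacher⟧ = {b, c, f, h, i, j, k, m}
… ∩ ⟦across from c⟧ = {b, c, f, h, i, j, k, m} ∩ {a, b, d, e, g, i, j, k, l, m} = {b, i, j, k, m}
… ∩ ⟦right of j⟧ = {b, i, j, k, m} ∩ {a, b, e, f, g, h, j} = {b, j}
So ⟦teacher across from c right of j⟧ = {b, j}.

{b, j}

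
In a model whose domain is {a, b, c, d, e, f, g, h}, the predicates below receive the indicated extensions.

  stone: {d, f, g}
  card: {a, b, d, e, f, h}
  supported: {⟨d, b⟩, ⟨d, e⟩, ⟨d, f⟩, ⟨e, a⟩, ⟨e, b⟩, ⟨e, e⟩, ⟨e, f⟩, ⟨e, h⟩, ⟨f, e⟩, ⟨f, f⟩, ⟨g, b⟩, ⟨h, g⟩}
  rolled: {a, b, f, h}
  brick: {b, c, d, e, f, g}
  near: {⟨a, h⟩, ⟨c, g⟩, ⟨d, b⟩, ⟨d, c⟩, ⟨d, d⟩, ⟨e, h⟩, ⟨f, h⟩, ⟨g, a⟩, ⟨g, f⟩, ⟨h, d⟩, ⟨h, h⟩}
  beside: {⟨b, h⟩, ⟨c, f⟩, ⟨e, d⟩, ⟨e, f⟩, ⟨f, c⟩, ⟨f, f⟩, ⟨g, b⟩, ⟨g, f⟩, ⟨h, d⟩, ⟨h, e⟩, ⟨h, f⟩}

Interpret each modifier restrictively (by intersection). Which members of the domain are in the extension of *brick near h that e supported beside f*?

{e, f}

⟦near h⟧ = {x : ⟨x, h⟩ ∈ ⟦near⟧} = {a, e, f, h}
⟦that e supported⟧ = {x : ⟨e, x⟩ ∈ ⟦supported⟧} = {a, b, e, f, h}
⟦beside f⟧ = {x : ⟨x, f⟩ ∈ ⟦beside⟧} = {c, e, f, g, h}
⟦brick⟧ = {b, c, d, e, f, g}
… ∩ ⟦near h⟧ = {b, c, d, e, f, g} ∩ {a, e, f, h} = {e, f}
… ∩ ⟦that e supported⟧ = {e, f} ∩ {a, b, e, f, h} = {e, f}
… ∩ ⟦beside f⟧ = {e, f} ∩ {c, e, f, g, h} = {e, f}
So ⟦brick near h that e supported beside f⟧ = {e, f}.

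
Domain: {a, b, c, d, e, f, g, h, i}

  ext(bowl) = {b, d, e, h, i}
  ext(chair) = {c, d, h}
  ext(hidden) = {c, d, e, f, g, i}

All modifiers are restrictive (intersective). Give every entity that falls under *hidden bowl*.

⟦bowl⟧ = {b, d, e, h, i}
… ∩ ⟦hidden⟧ = {b, d, e, h, i} ∩ {c, d, e, f, g, i} = {d, e, i}
So ⟦hidden bowl⟧ = {d, e, i}.

{d, e, i}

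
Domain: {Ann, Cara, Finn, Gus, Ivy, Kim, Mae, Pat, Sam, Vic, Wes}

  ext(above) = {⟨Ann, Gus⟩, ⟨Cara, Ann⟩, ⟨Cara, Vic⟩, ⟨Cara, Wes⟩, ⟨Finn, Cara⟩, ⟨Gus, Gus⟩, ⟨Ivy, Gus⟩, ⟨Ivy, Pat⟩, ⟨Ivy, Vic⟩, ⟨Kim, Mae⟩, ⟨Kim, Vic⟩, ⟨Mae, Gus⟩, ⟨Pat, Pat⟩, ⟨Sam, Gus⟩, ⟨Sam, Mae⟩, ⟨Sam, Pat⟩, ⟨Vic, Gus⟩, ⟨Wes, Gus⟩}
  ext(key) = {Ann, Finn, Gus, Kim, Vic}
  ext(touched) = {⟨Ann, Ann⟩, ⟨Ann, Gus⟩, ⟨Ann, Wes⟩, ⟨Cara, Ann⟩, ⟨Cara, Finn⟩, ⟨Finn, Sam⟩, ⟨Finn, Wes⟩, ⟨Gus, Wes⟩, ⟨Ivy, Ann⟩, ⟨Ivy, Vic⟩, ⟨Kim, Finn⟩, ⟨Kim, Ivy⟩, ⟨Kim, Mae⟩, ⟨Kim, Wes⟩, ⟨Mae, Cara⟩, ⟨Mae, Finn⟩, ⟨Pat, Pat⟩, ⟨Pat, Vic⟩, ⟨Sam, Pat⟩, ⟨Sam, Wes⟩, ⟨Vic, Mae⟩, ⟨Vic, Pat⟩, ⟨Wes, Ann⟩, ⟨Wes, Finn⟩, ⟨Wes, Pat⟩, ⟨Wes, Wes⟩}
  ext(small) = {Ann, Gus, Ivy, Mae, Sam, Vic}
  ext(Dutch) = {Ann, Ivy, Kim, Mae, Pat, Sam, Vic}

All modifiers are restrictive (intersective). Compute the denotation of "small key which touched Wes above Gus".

{Ann, Gus}

⟦which touched Wes⟧ = {x : ⟨x, Wes⟩ ∈ ⟦touched⟧} = {Ann, Finn, Gus, Kim, Sam, Wes}
⟦above Gus⟧ = {x : ⟨x, Gus⟩ ∈ ⟦above⟧} = {Ann, Gus, Ivy, Mae, Sam, Vic, Wes}
⟦key⟧ = {Ann, Finn, Gus, Kim, Vic}
… ∩ ⟦which touched Wes⟧ = {Ann, Finn, Gus, Kim, Vic} ∩ {Ann, Finn, Gus, Kim, Sam, Wes} = {Ann, Finn, Gus, Kim}
… ∩ ⟦above Gus⟧ = {Ann, Finn, Gus, Kim} ∩ {Ann, Gus, Ivy, Mae, Sam, Vic, Wes} = {Ann, Gus}
… ∩ ⟦small⟧ = {Ann, Gus} ∩ {Ann, Gus, Ivy, Mae, Sam, Vic} = {Ann, Gus}
So ⟦small key which touched Wes above Gus⟧ = {Ann, Gus}.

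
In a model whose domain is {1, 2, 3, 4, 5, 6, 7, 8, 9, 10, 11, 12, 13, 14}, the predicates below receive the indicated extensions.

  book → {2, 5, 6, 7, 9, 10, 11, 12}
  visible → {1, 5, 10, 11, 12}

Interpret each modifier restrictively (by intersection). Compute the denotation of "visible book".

⟦book⟧ = {2, 5, 6, 7, 9, 10, 11, 12}
… ∩ ⟦visible⟧ = {2, 5, 6, 7, 9, 10, 11, 12} ∩ {1, 5, 10, 11, 12} = {5, 10, 11, 12}
So ⟦visible book⟧ = {5, 10, 11, 12}.

{5, 10, 11, 12}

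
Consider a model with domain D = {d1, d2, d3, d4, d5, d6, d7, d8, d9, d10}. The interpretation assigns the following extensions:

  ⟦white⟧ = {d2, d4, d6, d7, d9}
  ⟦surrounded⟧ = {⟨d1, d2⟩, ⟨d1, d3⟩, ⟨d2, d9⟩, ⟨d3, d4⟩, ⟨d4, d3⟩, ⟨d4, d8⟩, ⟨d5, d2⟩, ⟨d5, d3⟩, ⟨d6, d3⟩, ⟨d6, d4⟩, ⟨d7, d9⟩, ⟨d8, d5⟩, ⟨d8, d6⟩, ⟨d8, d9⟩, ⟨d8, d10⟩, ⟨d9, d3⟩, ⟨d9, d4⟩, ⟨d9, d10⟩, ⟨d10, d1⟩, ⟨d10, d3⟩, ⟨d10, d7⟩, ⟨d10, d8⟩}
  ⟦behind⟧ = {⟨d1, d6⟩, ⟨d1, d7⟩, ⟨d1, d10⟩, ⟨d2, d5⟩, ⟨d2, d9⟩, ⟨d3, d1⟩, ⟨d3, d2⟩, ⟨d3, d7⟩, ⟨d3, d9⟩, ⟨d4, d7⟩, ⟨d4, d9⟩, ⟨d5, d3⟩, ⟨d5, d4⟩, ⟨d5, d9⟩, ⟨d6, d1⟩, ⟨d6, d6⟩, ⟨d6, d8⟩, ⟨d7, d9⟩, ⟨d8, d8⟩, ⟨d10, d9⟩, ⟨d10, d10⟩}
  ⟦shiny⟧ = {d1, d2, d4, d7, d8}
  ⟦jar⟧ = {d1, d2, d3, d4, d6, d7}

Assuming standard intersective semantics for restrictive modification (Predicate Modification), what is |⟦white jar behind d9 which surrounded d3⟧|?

⟦behind d9⟧ = {x : ⟨x, d9⟩ ∈ ⟦behind⟧} = {d2, d3, d4, d5, d7, d10}
⟦which surrounded d3⟧ = {x : ⟨x, d3⟩ ∈ ⟦surrounded⟧} = {d1, d4, d5, d6, d9, d10}
⟦jar⟧ = {d1, d2, d3, d4, d6, d7}
… ∩ ⟦behind d9⟧ = {d1, d2, d3, d4, d6, d7} ∩ {d2, d3, d4, d5, d7, d10} = {d2, d3, d4, d7}
… ∩ ⟦which surrounded d3⟧ = {d2, d3, d4, d7} ∩ {d1, d4, d5, d6, d9, d10} = {d4}
… ∩ ⟦white⟧ = {d4} ∩ {d2, d4, d6, d7, d9} = {d4}
⟦white jar behind d9 which surrounded d3⟧ = {d4}, so the cardinality is 1.

1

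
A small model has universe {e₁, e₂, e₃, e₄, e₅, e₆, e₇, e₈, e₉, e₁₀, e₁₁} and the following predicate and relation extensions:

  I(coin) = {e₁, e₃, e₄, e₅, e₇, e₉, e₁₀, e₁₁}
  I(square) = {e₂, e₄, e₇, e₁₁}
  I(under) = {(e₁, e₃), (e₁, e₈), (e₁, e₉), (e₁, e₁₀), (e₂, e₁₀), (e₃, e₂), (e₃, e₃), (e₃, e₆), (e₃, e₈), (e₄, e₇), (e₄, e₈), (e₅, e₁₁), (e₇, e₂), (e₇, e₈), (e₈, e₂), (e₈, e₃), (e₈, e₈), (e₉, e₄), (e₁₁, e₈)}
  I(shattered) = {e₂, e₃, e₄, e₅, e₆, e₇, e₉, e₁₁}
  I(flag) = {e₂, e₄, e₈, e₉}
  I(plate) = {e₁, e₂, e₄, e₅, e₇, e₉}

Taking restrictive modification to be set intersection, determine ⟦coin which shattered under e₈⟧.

{e₃, e₄, e₇, e₁₁}

⟦which shattered⟧ = ⟦shattered⟧ = {e₂, e₃, e₄, e₅, e₆, e₇, e₉, e₁₁}
⟦under e₈⟧ = {x : ⟨x, e₈⟩ ∈ ⟦under⟧} = {e₁, e₃, e₄, e₇, e₈, e₁₁}
⟦coin⟧ = {e₁, e₃, e₄, e₅, e₇, e₉, e₁₀, e₁₁}
… ∩ ⟦which shattered⟧ = {e₁, e₃, e₄, e₅, e₇, e₉, e₁₀, e₁₁} ∩ {e₂, e₃, e₄, e₅, e₆, e₇, e₉, e₁₁} = {e₃, e₄, e₅, e₇, e₉, e₁₁}
… ∩ ⟦under e₈⟧ = {e₃, e₄, e₅, e₇, e₉, e₁₁} ∩ {e₁, e₃, e₄, e₇, e₈, e₁₁} = {e₃, e₄, e₇, e₁₁}
So ⟦coin which shattered under e₈⟧ = {e₃, e₄, e₇, e₁₁}.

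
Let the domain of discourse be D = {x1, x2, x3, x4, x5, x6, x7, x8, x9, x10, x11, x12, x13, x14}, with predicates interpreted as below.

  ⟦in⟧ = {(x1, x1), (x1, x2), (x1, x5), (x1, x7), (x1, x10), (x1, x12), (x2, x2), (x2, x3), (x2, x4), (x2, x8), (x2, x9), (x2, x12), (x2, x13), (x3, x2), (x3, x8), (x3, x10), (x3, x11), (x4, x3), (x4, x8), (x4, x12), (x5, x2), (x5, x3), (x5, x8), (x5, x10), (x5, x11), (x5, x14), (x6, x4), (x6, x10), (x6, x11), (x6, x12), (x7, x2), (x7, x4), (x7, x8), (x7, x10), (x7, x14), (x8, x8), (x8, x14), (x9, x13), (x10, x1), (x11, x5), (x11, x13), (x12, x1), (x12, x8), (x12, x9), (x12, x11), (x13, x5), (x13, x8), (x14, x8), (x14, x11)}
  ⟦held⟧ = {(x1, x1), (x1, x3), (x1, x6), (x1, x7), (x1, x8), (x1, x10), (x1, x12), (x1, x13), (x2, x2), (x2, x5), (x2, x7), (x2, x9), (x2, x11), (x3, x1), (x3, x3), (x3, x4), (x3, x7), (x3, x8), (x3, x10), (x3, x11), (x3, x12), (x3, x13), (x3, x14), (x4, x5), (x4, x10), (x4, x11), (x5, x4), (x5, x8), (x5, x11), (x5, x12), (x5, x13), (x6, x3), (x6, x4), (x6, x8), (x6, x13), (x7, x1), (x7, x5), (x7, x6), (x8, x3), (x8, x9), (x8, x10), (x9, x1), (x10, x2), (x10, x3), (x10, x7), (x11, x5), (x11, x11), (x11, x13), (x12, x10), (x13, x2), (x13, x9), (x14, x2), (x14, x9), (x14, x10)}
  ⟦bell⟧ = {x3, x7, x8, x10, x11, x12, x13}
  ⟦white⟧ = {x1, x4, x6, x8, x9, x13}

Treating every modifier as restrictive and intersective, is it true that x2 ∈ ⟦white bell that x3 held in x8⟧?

⟦that x3 held⟧ = {x : ⟨x3, x⟩ ∈ ⟦held⟧} = {x1, x3, x4, x7, x8, x10, x11, x12, x13, x14}
⟦in x8⟧ = {x : ⟨x, x8⟩ ∈ ⟦in⟧} = {x2, x3, x4, x5, x7, x8, x12, x13, x14}
⟦bell⟧ = {x3, x7, x8, x10, x11, x12, x13}
… ∩ ⟦that x3 held⟧ = {x3, x7, x8, x10, x11, x12, x13} ∩ {x1, x3, x4, x7, x8, x10, x11, x12, x13, x14} = {x3, x7, x8, x10, x11, x12, x13}
… ∩ ⟦in x8⟧ = {x3, x7, x8, x10, x11, x12, x13} ∩ {x2, x3, x4, x5, x7, x8, x12, x13, x14} = {x3, x7, x8, x12, x13}
… ∩ ⟦white⟧ = {x3, x7, x8, x12, x13} ∩ {x1, x4, x6, x8, x9, x13} = {x8, x13}
⟦white bell that x3 held in x8⟧ = {x8, x13}; x2 ∉ this set.

no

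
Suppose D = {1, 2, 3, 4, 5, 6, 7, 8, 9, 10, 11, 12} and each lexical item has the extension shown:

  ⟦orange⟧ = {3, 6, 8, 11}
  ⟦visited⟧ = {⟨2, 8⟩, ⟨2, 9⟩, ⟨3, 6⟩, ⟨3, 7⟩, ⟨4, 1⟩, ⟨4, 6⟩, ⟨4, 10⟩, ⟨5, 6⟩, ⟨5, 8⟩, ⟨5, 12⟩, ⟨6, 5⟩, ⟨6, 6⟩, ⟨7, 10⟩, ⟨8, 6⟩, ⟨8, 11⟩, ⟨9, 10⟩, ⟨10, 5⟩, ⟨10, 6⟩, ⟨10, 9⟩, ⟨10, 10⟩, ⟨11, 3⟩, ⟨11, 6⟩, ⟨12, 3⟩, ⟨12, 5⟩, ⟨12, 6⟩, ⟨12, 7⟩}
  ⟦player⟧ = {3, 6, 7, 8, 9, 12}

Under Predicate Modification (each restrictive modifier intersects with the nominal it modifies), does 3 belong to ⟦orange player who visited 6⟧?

yes

⟦who visited 6⟧ = {x : ⟨x, 6⟩ ∈ ⟦visited⟧} = {3, 4, 5, 6, 8, 10, 11, 12}
⟦player⟧ = {3, 6, 7, 8, 9, 12}
… ∩ ⟦who visited 6⟧ = {3, 6, 7, 8, 9, 12} ∩ {3, 4, 5, 6, 8, 10, 11, 12} = {3, 6, 8, 12}
… ∩ ⟦orange⟧ = {3, 6, 8, 12} ∩ {3, 6, 8, 11} = {3, 6, 8}
⟦orange player who visited 6⟧ = {3, 6, 8}; 3 ∈ this set.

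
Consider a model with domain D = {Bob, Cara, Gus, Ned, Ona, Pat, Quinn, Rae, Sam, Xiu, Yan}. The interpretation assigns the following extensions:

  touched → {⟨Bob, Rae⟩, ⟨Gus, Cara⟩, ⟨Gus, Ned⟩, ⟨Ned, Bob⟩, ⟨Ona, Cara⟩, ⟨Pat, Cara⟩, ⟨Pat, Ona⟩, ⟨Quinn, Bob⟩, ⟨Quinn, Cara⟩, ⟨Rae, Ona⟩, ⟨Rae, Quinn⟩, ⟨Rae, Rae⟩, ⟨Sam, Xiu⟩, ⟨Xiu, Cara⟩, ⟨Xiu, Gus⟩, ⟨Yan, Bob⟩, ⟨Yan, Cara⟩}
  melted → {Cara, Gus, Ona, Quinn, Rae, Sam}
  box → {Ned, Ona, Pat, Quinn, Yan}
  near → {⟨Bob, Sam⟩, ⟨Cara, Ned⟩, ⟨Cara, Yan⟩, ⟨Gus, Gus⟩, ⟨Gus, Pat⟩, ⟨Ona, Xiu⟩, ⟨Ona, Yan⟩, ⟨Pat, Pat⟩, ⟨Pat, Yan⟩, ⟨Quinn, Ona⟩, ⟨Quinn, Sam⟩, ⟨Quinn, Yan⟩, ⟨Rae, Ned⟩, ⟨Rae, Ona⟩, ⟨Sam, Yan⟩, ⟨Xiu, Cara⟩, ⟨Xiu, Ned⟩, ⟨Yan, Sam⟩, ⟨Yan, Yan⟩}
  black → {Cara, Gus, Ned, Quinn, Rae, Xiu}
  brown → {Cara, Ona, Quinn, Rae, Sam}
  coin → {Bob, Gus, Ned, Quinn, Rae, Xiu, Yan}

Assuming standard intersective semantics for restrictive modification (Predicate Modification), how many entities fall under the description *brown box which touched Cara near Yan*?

⟦which touched Cara⟧ = {x : ⟨x, Cara⟩ ∈ ⟦touched⟧} = {Gus, Ona, Pat, Quinn, Xiu, Yan}
⟦near Yan⟧ = {x : ⟨x, Yan⟩ ∈ ⟦near⟧} = {Cara, Ona, Pat, Quinn, Sam, Yan}
⟦box⟧ = {Ned, Ona, Pat, Quinn, Yan}
… ∩ ⟦which touched Cara⟧ = {Ned, Ona, Pat, Quinn, Yan} ∩ {Gus, Ona, Pat, Quinn, Xiu, Yan} = {Ona, Pat, Quinn, Yan}
… ∩ ⟦near Yan⟧ = {Ona, Pat, Quinn, Yan} ∩ {Cara, Ona, Pat, Quinn, Sam, Yan} = {Ona, Pat, Quinn, Yan}
… ∩ ⟦brown⟧ = {Ona, Pat, Quinn, Yan} ∩ {Cara, Ona, Quinn, Rae, Sam} = {Ona, Quinn}
⟦brown box which touched Cara near Yan⟧ = {Ona, Quinn}, so the cardinality is 2.

2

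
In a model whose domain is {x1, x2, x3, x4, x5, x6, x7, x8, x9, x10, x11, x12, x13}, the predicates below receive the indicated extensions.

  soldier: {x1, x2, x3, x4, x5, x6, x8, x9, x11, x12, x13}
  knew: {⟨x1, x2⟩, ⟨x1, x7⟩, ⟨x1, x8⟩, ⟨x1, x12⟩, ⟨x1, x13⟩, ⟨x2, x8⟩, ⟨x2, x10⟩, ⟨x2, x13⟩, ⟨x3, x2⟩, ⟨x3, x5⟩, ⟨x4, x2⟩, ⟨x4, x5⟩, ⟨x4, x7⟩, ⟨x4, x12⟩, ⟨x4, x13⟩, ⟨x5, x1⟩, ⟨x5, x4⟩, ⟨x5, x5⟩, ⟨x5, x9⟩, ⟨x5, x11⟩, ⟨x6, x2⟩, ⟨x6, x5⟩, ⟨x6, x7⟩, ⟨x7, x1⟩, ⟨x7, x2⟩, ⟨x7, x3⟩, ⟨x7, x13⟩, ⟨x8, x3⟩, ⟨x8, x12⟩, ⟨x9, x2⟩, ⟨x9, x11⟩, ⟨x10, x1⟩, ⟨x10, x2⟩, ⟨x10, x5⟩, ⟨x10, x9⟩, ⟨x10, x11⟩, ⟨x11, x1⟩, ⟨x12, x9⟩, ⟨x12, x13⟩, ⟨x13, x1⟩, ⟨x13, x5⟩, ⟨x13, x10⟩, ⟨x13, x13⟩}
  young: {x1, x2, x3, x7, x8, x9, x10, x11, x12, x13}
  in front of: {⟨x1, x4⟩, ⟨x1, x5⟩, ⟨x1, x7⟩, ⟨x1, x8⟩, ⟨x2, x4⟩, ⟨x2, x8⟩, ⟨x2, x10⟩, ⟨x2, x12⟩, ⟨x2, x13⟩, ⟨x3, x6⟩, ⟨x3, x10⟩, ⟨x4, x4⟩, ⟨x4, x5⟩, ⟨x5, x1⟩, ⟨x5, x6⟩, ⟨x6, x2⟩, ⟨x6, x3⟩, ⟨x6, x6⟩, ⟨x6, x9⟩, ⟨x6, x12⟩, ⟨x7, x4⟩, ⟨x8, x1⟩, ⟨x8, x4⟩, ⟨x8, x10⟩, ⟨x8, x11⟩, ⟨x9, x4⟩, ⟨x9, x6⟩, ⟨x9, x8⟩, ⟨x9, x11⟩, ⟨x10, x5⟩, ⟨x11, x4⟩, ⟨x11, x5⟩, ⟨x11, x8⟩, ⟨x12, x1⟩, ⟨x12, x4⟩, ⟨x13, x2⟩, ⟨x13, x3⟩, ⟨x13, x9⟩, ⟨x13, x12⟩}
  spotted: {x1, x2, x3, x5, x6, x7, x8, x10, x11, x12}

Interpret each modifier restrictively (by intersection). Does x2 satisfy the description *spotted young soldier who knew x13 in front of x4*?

⟦who knew x13⟧ = {x : ⟨x, x13⟩ ∈ ⟦knew⟧} = {x1, x2, x4, x7, x12, x13}
⟦in front of x4⟧ = {x : ⟨x, x4⟩ ∈ ⟦in front of⟧} = {x1, x2, x4, x7, x8, x9, x11, x12}
⟦soldier⟧ = {x1, x2, x3, x4, x5, x6, x8, x9, x11, x12, x13}
… ∩ ⟦who knew x13⟧ = {x1, x2, x3, x4, x5, x6, x8, x9, x11, x12, x13} ∩ {x1, x2, x4, x7, x12, x13} = {x1, x2, x4, x12, x13}
… ∩ ⟦in front of x4⟧ = {x1, x2, x4, x12, x13} ∩ {x1, x2, x4, x7, x8, x9, x11, x12} = {x1, x2, x4, x12}
… ∩ ⟦spotted⟧ = {x1, x2, x4, x12} ∩ {x1, x2, x3, x5, x6, x7, x8, x10, x11, x12} = {x1, x2, x12}
… ∩ ⟦young⟧ = {x1, x2, x12} ∩ {x1, x2, x3, x7, x8, x9, x10, x11, x12, x13} = {x1, x2, x12}
⟦spotted young soldier who knew x13 in front of x4⟧ = {x1, x2, x12}; x2 ∈ this set.

yes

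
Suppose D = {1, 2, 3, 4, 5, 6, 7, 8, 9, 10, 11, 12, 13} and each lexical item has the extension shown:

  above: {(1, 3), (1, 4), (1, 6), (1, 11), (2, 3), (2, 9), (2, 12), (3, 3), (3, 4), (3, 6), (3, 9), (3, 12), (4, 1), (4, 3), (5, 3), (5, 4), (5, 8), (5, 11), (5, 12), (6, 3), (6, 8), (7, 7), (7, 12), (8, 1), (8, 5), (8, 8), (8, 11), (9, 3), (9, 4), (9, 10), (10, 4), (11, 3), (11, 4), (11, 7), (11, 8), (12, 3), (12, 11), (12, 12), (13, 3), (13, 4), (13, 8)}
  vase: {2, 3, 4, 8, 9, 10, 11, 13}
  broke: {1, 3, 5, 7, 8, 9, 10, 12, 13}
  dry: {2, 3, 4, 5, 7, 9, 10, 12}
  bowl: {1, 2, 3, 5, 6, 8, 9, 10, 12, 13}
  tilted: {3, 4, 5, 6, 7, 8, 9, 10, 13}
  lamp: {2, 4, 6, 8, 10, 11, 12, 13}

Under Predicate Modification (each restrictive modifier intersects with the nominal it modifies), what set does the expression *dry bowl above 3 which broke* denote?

⟦above 3⟧ = {x : ⟨x, 3⟩ ∈ ⟦above⟧} = {1, 2, 3, 4, 5, 6, 9, 11, 12, 13}
⟦which broke⟧ = ⟦broke⟧ = {1, 3, 5, 7, 8, 9, 10, 12, 13}
⟦bowl⟧ = {1, 2, 3, 5, 6, 8, 9, 10, 12, 13}
… ∩ ⟦above 3⟧ = {1, 2, 3, 5, 6, 8, 9, 10, 12, 13} ∩ {1, 2, 3, 4, 5, 6, 9, 11, 12, 13} = {1, 2, 3, 5, 6, 9, 12, 13}
… ∩ ⟦which broke⟧ = {1, 2, 3, 5, 6, 9, 12, 13} ∩ {1, 3, 5, 7, 8, 9, 10, 12, 13} = {1, 3, 5, 9, 12, 13}
… ∩ ⟦dry⟧ = {1, 3, 5, 9, 12, 13} ∩ {2, 3, 4, 5, 7, 9, 10, 12} = {3, 5, 9, 12}
So ⟦dry bowl above 3 which broke⟧ = {3, 5, 9, 12}.

{3, 5, 9, 12}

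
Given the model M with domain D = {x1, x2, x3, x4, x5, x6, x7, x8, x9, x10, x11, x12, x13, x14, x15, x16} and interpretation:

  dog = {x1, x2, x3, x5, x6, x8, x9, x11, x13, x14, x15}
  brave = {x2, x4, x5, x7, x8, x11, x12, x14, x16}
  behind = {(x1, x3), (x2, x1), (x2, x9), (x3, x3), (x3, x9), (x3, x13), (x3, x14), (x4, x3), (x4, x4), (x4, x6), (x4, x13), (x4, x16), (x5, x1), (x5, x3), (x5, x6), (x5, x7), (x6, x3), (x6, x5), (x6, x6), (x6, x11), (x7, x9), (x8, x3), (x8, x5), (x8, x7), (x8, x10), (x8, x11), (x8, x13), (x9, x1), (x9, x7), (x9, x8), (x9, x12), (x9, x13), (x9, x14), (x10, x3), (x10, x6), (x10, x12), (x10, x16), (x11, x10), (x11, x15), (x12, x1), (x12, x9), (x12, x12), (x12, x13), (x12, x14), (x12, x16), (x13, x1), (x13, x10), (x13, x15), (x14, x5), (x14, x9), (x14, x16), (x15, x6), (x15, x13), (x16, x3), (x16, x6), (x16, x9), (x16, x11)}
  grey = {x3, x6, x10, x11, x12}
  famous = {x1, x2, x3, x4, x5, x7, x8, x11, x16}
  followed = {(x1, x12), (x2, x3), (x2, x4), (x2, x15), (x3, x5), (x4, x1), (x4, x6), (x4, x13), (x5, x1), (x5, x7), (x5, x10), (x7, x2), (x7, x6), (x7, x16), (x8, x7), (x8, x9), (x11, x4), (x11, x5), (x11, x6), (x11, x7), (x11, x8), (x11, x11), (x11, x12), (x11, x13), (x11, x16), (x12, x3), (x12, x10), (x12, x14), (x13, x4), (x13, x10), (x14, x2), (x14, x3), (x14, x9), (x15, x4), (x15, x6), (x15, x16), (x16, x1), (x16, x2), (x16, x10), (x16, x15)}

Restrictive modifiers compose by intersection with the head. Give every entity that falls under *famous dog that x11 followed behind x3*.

{x5, x8}

⟦that x11 followed⟧ = {x : ⟨x11, x⟩ ∈ ⟦followed⟧} = {x4, x5, x6, x7, x8, x11, x12, x13, x16}
⟦behind x3⟧ = {x : ⟨x, x3⟩ ∈ ⟦behind⟧} = {x1, x3, x4, x5, x6, x8, x10, x16}
⟦dog⟧ = {x1, x2, x3, x5, x6, x8, x9, x11, x13, x14, x15}
… ∩ ⟦that x11 followed⟧ = {x1, x2, x3, x5, x6, x8, x9, x11, x13, x14, x15} ∩ {x4, x5, x6, x7, x8, x11, x12, x13, x16} = {x5, x6, x8, x11, x13}
… ∩ ⟦behind x3⟧ = {x5, x6, x8, x11, x13} ∩ {x1, x3, x4, x5, x6, x8, x10, x16} = {x5, x6, x8}
… ∩ ⟦famous⟧ = {x5, x6, x8} ∩ {x1, x2, x3, x4, x5, x7, x8, x11, x16} = {x5, x8}
So ⟦famous dog that x11 followed behind x3⟧ = {x5, x8}.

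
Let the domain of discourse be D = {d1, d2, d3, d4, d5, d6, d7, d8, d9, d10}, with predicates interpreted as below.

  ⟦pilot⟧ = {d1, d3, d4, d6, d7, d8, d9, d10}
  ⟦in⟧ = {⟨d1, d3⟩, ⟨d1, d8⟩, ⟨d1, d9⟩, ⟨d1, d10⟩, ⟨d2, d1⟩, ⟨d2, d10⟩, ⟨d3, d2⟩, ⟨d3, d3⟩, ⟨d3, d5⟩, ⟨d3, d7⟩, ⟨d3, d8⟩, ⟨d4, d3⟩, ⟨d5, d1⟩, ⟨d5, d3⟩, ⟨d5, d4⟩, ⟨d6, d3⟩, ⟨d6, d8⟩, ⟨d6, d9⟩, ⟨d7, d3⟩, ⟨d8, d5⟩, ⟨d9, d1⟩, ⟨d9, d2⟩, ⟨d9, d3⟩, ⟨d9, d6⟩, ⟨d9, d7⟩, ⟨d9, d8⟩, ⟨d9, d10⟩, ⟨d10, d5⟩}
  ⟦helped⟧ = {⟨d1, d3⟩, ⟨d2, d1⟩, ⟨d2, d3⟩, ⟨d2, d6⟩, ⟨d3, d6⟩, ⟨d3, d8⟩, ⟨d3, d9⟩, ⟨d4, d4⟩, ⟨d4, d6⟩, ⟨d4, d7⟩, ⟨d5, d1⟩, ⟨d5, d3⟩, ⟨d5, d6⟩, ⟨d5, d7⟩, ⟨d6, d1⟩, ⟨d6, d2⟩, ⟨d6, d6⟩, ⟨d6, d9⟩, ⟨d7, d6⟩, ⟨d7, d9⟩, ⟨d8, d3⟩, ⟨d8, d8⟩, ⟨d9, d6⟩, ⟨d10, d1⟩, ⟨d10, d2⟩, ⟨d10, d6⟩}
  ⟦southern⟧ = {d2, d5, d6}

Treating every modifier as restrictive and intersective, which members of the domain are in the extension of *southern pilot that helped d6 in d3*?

{d6}

⟦that helped d6⟧ = {x : ⟨x, d6⟩ ∈ ⟦helped⟧} = {d2, d3, d4, d5, d6, d7, d9, d10}
⟦in d3⟧ = {x : ⟨x, d3⟩ ∈ ⟦in⟧} = {d1, d3, d4, d5, d6, d7, d9}
⟦pilot⟧ = {d1, d3, d4, d6, d7, d8, d9, d10}
… ∩ ⟦that helped d6⟧ = {d1, d3, d4, d6, d7, d8, d9, d10} ∩ {d2, d3, d4, d5, d6, d7, d9, d10} = {d3, d4, d6, d7, d9, d10}
… ∩ ⟦in d3⟧ = {d3, d4, d6, d7, d9, d10} ∩ {d1, d3, d4, d5, d6, d7, d9} = {d3, d4, d6, d7, d9}
… ∩ ⟦southern⟧ = {d3, d4, d6, d7, d9} ∩ {d2, d5, d6} = {d6}
So ⟦southern pilot that helped d6 in d3⟧ = {d6}.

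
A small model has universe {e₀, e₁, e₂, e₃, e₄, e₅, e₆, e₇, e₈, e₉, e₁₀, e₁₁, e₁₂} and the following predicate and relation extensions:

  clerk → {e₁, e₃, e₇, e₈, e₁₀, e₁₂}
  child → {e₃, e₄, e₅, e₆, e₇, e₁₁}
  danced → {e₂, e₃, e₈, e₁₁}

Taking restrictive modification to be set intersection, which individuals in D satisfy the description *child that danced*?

⟦that danced⟧ = ⟦danced⟧ = {e₂, e₃, e₈, e₁₁}
⟦child⟧ = {e₃, e₄, e₅, e₆, e₇, e₁₁}
… ∩ ⟦that danced⟧ = {e₃, e₄, e₅, e₆, e₇, e₁₁} ∩ {e₂, e₃, e₈, e₁₁} = {e₃, e₁₁}
So ⟦child that danced⟧ = {e₃, e₁₁}.

{e₃, e₁₁}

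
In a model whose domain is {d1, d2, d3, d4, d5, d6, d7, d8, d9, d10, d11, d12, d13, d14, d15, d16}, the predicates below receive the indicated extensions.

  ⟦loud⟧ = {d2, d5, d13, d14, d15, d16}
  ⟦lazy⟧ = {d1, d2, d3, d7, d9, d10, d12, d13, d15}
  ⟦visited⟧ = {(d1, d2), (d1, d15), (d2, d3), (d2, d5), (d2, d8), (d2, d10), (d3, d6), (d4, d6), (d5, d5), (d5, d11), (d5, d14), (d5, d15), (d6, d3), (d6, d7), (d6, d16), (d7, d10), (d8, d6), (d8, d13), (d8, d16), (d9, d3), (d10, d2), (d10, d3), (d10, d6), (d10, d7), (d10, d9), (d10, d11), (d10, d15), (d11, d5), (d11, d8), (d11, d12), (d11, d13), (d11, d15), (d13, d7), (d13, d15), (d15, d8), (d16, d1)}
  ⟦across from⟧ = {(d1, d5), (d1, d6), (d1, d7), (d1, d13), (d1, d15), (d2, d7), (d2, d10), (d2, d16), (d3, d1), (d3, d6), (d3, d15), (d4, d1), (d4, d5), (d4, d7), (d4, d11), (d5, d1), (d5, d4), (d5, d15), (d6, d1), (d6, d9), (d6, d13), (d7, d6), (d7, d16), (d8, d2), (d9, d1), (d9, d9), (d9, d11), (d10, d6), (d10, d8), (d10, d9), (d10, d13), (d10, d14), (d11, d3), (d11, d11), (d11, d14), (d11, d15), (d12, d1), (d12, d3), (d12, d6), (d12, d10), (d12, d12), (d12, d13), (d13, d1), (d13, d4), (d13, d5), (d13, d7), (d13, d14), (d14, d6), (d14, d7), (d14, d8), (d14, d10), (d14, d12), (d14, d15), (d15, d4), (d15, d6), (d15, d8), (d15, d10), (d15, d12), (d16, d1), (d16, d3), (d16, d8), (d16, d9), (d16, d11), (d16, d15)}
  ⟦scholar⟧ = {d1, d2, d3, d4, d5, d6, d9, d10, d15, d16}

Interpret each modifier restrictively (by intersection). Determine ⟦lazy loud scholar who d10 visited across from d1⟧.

{ }

⟦who d10 visited⟧ = {x : ⟨d10, x⟩ ∈ ⟦visited⟧} = {d2, d3, d6, d7, d9, d11, d15}
⟦across from d1⟧ = {x : ⟨x, d1⟩ ∈ ⟦across from⟧} = {d3, d4, d5, d6, d9, d12, d13, d16}
⟦scholar⟧ = {d1, d2, d3, d4, d5, d6, d9, d10, d15, d16}
… ∩ ⟦who d10 visited⟧ = {d1, d2, d3, d4, d5, d6, d9, d10, d15, d16} ∩ {d2, d3, d6, d7, d9, d11, d15} = {d2, d3, d6, d9, d15}
… ∩ ⟦across from d1⟧ = {d2, d3, d6, d9, d15} ∩ {d3, d4, d5, d6, d9, d12, d13, d16} = {d3, d6, d9}
… ∩ ⟦lazy⟧ = {d3, d6, d9} ∩ {d1, d2, d3, d7, d9, d10, d12, d13, d15} = {d3, d9}
… ∩ ⟦loud⟧ = {d3, d9} ∩ {d2, d5, d13, d14, d15, d16} = ∅
So ⟦lazy loud scholar who d10 visited across from d1⟧ = { }.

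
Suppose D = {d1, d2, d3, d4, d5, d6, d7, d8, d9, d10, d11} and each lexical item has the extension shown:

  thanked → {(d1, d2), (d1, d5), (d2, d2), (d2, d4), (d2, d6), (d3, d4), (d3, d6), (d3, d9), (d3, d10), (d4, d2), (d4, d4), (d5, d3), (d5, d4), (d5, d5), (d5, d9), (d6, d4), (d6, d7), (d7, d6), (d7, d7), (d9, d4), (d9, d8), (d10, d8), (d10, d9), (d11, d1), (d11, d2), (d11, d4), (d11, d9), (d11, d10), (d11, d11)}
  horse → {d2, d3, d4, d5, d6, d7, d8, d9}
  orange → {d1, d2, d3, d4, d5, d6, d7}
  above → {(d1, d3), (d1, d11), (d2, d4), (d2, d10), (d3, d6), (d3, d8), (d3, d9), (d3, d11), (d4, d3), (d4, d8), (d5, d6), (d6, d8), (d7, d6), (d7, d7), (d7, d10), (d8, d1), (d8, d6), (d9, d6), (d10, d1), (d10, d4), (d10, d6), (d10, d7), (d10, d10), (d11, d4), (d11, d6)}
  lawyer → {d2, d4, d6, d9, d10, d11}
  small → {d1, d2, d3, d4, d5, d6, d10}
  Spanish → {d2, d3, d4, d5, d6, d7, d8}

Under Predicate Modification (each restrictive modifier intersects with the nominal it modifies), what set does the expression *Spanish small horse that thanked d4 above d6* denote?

{d3, d5}

⟦that thanked d4⟧ = {x : ⟨x, d4⟩ ∈ ⟦thanked⟧} = {d2, d3, d4, d5, d6, d9, d11}
⟦above d6⟧ = {x : ⟨x, d6⟩ ∈ ⟦above⟧} = {d3, d5, d7, d8, d9, d10, d11}
⟦horse⟧ = {d2, d3, d4, d5, d6, d7, d8, d9}
… ∩ ⟦that thanked d4⟧ = {d2, d3, d4, d5, d6, d7, d8, d9} ∩ {d2, d3, d4, d5, d6, d9, d11} = {d2, d3, d4, d5, d6, d9}
… ∩ ⟦above d6⟧ = {d2, d3, d4, d5, d6, d9} ∩ {d3, d5, d7, d8, d9, d10, d11} = {d3, d5, d9}
… ∩ ⟦Spanish⟧ = {d3, d5, d9} ∩ {d2, d3, d4, d5, d6, d7, d8} = {d3, d5}
… ∩ ⟦small⟧ = {d3, d5} ∩ {d1, d2, d3, d4, d5, d6, d10} = {d3, d5}
So ⟦Spanish small horse that thanked d4 above d6⟧ = {d3, d5}.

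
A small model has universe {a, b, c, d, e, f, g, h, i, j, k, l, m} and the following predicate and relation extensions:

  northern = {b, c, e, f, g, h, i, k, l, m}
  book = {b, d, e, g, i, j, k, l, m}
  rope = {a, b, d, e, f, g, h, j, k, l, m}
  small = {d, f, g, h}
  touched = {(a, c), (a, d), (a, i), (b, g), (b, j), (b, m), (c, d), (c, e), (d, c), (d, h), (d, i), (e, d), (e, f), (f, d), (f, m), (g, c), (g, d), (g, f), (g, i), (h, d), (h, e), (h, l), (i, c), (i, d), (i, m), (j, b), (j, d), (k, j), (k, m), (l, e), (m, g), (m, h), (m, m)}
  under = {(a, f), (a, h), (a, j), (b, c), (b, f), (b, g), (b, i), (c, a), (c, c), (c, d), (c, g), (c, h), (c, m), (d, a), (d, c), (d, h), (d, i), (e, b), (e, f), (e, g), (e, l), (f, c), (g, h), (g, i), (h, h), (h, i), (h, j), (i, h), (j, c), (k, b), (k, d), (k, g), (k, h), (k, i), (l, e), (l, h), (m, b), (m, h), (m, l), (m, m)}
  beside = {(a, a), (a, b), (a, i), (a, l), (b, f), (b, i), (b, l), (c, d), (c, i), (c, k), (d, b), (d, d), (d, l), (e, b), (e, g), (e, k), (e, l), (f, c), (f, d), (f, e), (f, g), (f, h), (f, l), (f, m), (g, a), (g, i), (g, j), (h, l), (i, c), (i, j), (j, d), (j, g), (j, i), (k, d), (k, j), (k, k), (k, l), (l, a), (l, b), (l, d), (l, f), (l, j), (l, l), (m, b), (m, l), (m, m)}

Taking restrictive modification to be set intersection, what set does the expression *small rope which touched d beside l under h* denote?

⟦which touched d⟧ = {x : ⟨x, d⟩ ∈ ⟦touched⟧} = {a, c, e, f, g, h, i, j}
⟦beside l⟧ = {x : ⟨x, l⟩ ∈ ⟦beside⟧} = {a, b, d, e, f, h, k, l, m}
⟦under h⟧ = {x : ⟨x, h⟩ ∈ ⟦under⟧} = {a, c, d, g, h, i, k, l, m}
⟦rope⟧ = {a, b, d, e, f, g, h, j, k, l, m}
… ∩ ⟦which touched d⟧ = {a, b, d, e, f, g, h, j, k, l, m} ∩ {a, c, e, f, g, h, i, j} = {a, e, f, g, h, j}
… ∩ ⟦beside l⟧ = {a, e, f, g, h, j} ∩ {a, b, d, e, f, h, k, l, m} = {a, e, f, h}
… ∩ ⟦under h⟧ = {a, e, f, h} ∩ {a, c, d, g, h, i, k, l, m} = {a, h}
… ∩ ⟦small⟧ = {a, h} ∩ {d, f, g, h} = {h}
So ⟦small rope which touched d beside l under h⟧ = {h}.

{h}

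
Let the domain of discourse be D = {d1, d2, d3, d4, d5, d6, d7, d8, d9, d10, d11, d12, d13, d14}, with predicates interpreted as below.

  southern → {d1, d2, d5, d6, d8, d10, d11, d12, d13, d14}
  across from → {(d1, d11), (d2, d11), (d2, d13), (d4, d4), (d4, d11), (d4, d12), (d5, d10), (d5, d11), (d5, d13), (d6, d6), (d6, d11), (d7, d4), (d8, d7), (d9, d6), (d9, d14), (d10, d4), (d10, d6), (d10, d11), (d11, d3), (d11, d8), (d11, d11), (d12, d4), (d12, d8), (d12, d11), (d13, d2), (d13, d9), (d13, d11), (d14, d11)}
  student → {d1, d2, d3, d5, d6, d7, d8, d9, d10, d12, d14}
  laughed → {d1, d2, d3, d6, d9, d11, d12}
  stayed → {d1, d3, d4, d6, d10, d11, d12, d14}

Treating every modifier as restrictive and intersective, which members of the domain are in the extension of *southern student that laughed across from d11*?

{d1, d2, d6, d12}

⟦that laughed⟧ = ⟦laughed⟧ = {d1, d2, d3, d6, d9, d11, d12}
⟦across from d11⟧ = {x : ⟨x, d11⟩ ∈ ⟦across from⟧} = {d1, d2, d4, d5, d6, d10, d11, d12, d13, d14}
⟦student⟧ = {d1, d2, d3, d5, d6, d7, d8, d9, d10, d12, d14}
… ∩ ⟦that laughed⟧ = {d1, d2, d3, d5, d6, d7, d8, d9, d10, d12, d14} ∩ {d1, d2, d3, d6, d9, d11, d12} = {d1, d2, d3, d6, d9, d12}
… ∩ ⟦across from d11⟧ = {d1, d2, d3, d6, d9, d12} ∩ {d1, d2, d4, d5, d6, d10, d11, d12, d13, d14} = {d1, d2, d6, d12}
… ∩ ⟦southern⟧ = {d1, d2, d6, d12} ∩ {d1, d2, d5, d6, d8, d10, d11, d12, d13, d14} = {d1, d2, d6, d12}
So ⟦southern student that laughed across from d11⟧ = {d1, d2, d6, d12}.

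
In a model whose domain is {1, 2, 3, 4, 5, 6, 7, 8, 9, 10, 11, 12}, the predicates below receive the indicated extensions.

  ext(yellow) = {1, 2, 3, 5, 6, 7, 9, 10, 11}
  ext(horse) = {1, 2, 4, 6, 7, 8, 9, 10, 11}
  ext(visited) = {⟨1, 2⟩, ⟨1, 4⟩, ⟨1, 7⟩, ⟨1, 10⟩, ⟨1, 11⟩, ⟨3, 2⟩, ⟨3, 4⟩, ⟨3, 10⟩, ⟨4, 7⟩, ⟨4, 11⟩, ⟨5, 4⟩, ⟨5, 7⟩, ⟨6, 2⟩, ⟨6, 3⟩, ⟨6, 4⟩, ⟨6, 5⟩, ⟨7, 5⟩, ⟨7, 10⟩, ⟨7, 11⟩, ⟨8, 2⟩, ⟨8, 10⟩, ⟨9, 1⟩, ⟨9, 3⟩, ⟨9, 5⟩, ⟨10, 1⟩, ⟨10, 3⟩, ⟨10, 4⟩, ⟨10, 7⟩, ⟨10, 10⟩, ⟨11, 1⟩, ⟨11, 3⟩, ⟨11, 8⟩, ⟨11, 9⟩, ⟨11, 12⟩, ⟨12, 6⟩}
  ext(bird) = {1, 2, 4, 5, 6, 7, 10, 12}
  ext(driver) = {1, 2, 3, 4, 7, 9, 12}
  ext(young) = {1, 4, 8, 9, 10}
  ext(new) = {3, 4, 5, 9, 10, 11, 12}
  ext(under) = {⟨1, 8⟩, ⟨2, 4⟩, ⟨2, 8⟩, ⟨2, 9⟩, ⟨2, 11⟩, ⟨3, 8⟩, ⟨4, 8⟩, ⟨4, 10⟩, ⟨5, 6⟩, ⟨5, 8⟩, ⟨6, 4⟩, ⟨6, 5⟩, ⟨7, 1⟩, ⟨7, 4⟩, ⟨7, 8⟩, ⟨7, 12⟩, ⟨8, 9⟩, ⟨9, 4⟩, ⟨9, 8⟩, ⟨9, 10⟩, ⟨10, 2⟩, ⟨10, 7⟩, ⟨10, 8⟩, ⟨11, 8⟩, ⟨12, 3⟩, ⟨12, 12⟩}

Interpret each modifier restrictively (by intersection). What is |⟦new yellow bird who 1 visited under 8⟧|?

1

⟦who 1 visited⟧ = {x : ⟨1, x⟩ ∈ ⟦visited⟧} = {2, 4, 7, 10, 11}
⟦under 8⟧ = {x : ⟨x, 8⟩ ∈ ⟦under⟧} = {1, 2, 3, 4, 5, 7, 9, 10, 11}
⟦bird⟧ = {1, 2, 4, 5, 6, 7, 10, 12}
… ∩ ⟦who 1 visited⟧ = {1, 2, 4, 5, 6, 7, 10, 12} ∩ {2, 4, 7, 10, 11} = {2, 4, 7, 10}
… ∩ ⟦under 8⟧ = {2, 4, 7, 10} ∩ {1, 2, 3, 4, 5, 7, 9, 10, 11} = {2, 4, 7, 10}
… ∩ ⟦new⟧ = {2, 4, 7, 10} ∩ {3, 4, 5, 9, 10, 11, 12} = {4, 10}
… ∩ ⟦yellow⟧ = {4, 10} ∩ {1, 2, 3, 5, 6, 7, 9, 10, 11} = {10}
⟦new yellow bird who 1 visited under 8⟧ = {10}, so the cardinality is 1.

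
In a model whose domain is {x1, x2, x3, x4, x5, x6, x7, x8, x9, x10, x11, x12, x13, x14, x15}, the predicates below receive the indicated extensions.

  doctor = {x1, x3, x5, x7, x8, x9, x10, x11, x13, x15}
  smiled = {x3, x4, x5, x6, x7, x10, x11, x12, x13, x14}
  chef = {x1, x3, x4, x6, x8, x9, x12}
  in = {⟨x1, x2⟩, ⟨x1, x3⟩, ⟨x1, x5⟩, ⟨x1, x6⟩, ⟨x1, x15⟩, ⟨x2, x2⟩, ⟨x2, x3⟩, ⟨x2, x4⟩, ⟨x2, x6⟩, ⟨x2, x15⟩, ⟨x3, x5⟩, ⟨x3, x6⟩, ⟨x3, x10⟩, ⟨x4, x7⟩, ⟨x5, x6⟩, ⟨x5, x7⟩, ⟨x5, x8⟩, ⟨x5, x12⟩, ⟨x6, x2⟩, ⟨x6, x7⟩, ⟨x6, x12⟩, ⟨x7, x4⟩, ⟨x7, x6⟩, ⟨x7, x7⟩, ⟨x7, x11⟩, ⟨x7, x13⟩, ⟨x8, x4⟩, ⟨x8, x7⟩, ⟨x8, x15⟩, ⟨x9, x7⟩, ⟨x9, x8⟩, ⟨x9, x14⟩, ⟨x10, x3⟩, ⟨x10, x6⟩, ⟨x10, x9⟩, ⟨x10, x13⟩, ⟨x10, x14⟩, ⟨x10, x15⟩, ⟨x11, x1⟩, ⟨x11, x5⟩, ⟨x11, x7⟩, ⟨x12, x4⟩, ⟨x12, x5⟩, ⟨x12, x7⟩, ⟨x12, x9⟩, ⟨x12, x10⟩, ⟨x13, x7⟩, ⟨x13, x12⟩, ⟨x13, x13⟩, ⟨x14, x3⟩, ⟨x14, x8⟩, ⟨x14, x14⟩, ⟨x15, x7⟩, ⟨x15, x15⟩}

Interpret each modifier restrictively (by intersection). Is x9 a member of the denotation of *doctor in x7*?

⟦in x7⟧ = {x : ⟨x, x7⟩ ∈ ⟦in⟧} = {x4, x5, x6, x7, x8, x9, x11, x12, x13, x15}
⟦doctor⟧ = {x1, x3, x5, x7, x8, x9, x10, x11, x13, x15}
… ∩ ⟦in x7⟧ = {x1, x3, x5, x7, x8, x9, x10, x11, x13, x15} ∩ {x4, x5, x6, x7, x8, x9, x11, x12, x13, x15} = {x5, x7, x8, x9, x11, x13, x15}
⟦doctor in x7⟧ = {x5, x7, x8, x9, x11, x13, x15}; x9 ∈ this set.

yes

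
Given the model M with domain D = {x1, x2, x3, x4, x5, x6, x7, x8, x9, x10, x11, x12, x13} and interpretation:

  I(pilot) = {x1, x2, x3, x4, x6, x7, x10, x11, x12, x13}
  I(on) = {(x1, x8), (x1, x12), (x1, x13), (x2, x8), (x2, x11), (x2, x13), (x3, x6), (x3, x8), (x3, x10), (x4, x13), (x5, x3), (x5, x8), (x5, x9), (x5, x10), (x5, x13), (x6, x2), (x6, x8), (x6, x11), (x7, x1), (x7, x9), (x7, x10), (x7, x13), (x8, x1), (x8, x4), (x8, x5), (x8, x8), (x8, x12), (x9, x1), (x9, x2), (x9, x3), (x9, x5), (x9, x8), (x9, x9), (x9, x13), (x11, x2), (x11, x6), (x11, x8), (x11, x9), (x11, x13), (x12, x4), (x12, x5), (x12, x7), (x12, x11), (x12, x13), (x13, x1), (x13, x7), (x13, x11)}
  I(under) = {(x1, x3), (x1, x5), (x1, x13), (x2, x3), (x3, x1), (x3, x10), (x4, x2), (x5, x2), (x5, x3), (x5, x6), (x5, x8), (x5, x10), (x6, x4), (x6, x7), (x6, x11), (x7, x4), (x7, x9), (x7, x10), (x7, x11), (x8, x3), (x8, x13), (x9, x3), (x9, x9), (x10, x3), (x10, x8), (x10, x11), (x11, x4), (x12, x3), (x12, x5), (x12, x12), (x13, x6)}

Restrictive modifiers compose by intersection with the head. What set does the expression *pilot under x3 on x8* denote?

⟦under x3⟧ = {x : ⟨x, x3⟩ ∈ ⟦under⟧} = {x1, x2, x5, x8, x9, x10, x12}
⟦on x8⟧ = {x : ⟨x, x8⟩ ∈ ⟦on⟧} = {x1, x2, x3, x5, x6, x8, x9, x11}
⟦pilot⟧ = {x1, x2, x3, x4, x6, x7, x10, x11, x12, x13}
… ∩ ⟦under x3⟧ = {x1, x2, x3, x4, x6, x7, x10, x11, x12, x13} ∩ {x1, x2, x5, x8, x9, x10, x12} = {x1, x2, x10, x12}
… ∩ ⟦on x8⟧ = {x1, x2, x10, x12} ∩ {x1, x2, x3, x5, x6, x8, x9, x11} = {x1, x2}
So ⟦pilot under x3 on x8⟧ = {x1, x2}.

{x1, x2}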